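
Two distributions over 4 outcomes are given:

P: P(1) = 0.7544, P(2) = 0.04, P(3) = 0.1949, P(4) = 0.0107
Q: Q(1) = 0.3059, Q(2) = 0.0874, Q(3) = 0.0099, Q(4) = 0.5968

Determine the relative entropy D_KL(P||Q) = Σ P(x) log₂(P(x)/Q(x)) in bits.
1.7132 bits

D_KL(P||Q) = Σ P(x) log₂(P(x)/Q(x))

Computing term by term:
  P(1)·log₂(P(1)/Q(1)) = 0.7544·log₂(0.7544/0.3059) = 0.98243
  P(2)·log₂(P(2)/Q(2)) = 0.04·log₂(0.04/0.0874) = -0.04511
  P(3)·log₂(P(3)/Q(3)) = 0.1949·log₂(0.1949/0.0099) = 0.83791
  P(4)·log₂(P(4)/Q(4)) = 0.0107·log₂(0.0107/0.5968) = -0.06208

D_KL(P||Q) = 0.98243 - 0.04511 + 0.83791 - 0.06208 = 1.71315 ≈ 1.7132 bits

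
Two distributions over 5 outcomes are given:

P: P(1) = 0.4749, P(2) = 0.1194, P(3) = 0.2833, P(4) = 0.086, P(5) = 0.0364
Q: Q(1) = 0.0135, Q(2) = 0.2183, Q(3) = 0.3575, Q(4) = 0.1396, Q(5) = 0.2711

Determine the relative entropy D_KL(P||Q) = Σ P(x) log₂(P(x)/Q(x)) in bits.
2.0748 bits

D_KL(P||Q) = Σ P(x) log₂(P(x)/Q(x))

Computing term by term:
  P(1)·log₂(P(1)/Q(1)) = 0.4749·log₂(0.4749/0.0135) = 2.43937
  P(2)·log₂(P(2)/Q(2)) = 0.1194·log₂(0.1194/0.2183) = -0.10394
  P(3)·log₂(P(3)/Q(3)) = 0.2833·log₂(0.2833/0.3575) = -0.09508
  P(4)·log₂(P(4)/Q(4)) = 0.086·log₂(0.086/0.1396) = -0.06010
  P(5)·log₂(P(5)/Q(5)) = 0.0364·log₂(0.0364/0.2711) = -0.10544

D_KL(P||Q) = 2.43937 - 0.10394 - 0.09508 - 0.06010 - 0.10544 = 2.07481 ≈ 2.0748 bits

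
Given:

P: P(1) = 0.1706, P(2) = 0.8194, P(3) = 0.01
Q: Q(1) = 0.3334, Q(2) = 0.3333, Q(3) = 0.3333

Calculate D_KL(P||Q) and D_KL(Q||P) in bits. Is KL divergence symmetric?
D_KL(P||Q) = 0.8479 bits, D_KL(Q||P) = 1.5758 bits. No, KL divergence is not symmetric.

D_KL(P||Q) = Σ P(x) log₂(P(x)/Q(x))

Computing term by term:
  P(1)·log₂(P(1)/Q(1)) = 0.1706·log₂(0.1706/0.3334) = -0.16491
  P(2)·log₂(P(2)/Q(2)) = 0.8194·log₂(0.8194/0.3333) = 1.06337
  P(3)·log₂(P(3)/Q(3)) = 0.01·log₂(0.01/0.3333) = -0.05059

D_KL(P||Q) = -0.16491 + 1.06337 - 0.05059 = 0.84787 ≈ 0.8479 bits

D_KL(Q||P) = Σ Q(x) log₂(Q(x)/P(x))

Computing term by term:
  Q(1)·log₂(Q(1)/P(1)) = 0.3334·log₂(0.3334/0.1706) = 0.32228
  Q(2)·log₂(Q(2)/P(2)) = 0.3333·log₂(0.3333/0.8194) = -0.43254
  Q(3)·log₂(Q(3)/P(3)) = 0.3333·log₂(0.3333/0.01) = 1.68608

D_KL(Q||P) = 0.32228 - 0.43254 + 1.68608 = 1.57582 ≈ 1.5758 bits

These are NOT equal (difference: 0.7279 bits). KL divergence is asymmetric: D_KL(P||Q) ≠ D_KL(Q||P) in general.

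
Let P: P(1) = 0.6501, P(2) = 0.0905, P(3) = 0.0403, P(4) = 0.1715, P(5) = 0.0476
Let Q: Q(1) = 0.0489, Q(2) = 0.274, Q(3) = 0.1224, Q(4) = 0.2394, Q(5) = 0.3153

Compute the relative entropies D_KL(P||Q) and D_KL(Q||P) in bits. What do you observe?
D_KL(P||Q) = 2.0051 bits, D_KL(Q||P) = 1.4268 bits. The two directions give different values (D_KL(P||Q) exceeds D_KL(Q||P) by 0.5783 bits): KL divergence is asymmetric.

D_KL(P||Q) = Σ P(x) log₂(P(x)/Q(x))

Computing term by term:
  P(1)·log₂(P(1)/Q(1)) = 0.6501·log₂(0.6501/0.0489) = 2.42666
  P(2)·log₂(P(2)/Q(2)) = 0.0905·log₂(0.0905/0.274) = -0.14464
  P(3)·log₂(P(3)/Q(3)) = 0.0403·log₂(0.0403/0.1224) = -0.06459
  P(4)·log₂(P(4)/Q(4)) = 0.1715·log₂(0.1715/0.2394) = -0.08253
  P(5)·log₂(P(5)/Q(5)) = 0.0476·log₂(0.0476/0.3153) = -0.12984

D_KL(P||Q) = 2.42666 - 0.14464 - 0.06459 - 0.08253 - 0.12984 = 2.00506 ≈ 2.0051 bits

D_KL(Q||P) = Σ Q(x) log₂(Q(x)/P(x))

Computing term by term:
  Q(1)·log₂(Q(1)/P(1)) = 0.0489·log₂(0.0489/0.6501) = -0.18253
  Q(2)·log₂(Q(2)/P(2)) = 0.274·log₂(0.274/0.0905) = 0.43790
  Q(3)·log₂(Q(3)/P(3)) = 0.1224·log₂(0.1224/0.0403) = 0.19618
  Q(4)·log₂(Q(4)/P(4)) = 0.2394·log₂(0.2394/0.1715) = 0.11520
  Q(5)·log₂(Q(5)/P(5)) = 0.3153·log₂(0.3153/0.0476) = 0.86004

D_KL(Q||P) = -0.18253 + 0.43790 + 0.19618 + 0.11520 + 0.86004 = 1.42679 ≈ 1.4268 bits

These are NOT equal (difference: 0.5783 bits). KL divergence is asymmetric: D_KL(P||Q) ≠ D_KL(Q||P) in general.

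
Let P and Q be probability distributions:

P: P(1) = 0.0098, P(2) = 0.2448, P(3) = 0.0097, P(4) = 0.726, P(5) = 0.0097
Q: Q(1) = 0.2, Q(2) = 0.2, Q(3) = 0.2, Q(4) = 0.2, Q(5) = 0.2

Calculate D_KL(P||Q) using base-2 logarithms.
1.2944 bits

D_KL(P||Q) = Σ P(x) log₂(P(x)/Q(x))

Computing term by term:
  P(1)·log₂(P(1)/Q(1)) = 0.0098·log₂(0.0098/0.2) = -0.04264
  P(2)·log₂(P(2)/Q(2)) = 0.2448·log₂(0.2448/0.2) = 0.07138
  P(3)·log₂(P(3)/Q(3)) = 0.0097·log₂(0.0097/0.2) = -0.04235
  P(4)·log₂(P(4)/Q(4)) = 0.726·log₂(0.726/0.2) = 1.35034
  P(5)·log₂(P(5)/Q(5)) = 0.0097·log₂(0.0097/0.2) = -0.04235

D_KL(P||Q) = -0.04264 + 0.07138 - 0.04235 + 1.35034 - 0.04235 = 1.29438 ≈ 1.2944 bits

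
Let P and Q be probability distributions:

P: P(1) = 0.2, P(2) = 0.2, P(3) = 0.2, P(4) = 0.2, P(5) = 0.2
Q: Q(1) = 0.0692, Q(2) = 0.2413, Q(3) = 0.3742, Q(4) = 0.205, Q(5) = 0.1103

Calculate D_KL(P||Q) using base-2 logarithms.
0.2359 bits

D_KL(P||Q) = Σ P(x) log₂(P(x)/Q(x))

Computing term by term:
  P(1)·log₂(P(1)/Q(1)) = 0.2·log₂(0.2/0.0692) = 0.30623
  P(2)·log₂(P(2)/Q(2)) = 0.2·log₂(0.2/0.2413) = -0.05417
  P(3)·log₂(P(3)/Q(3)) = 0.2·log₂(0.2/0.3742) = -0.18076
  P(4)·log₂(P(4)/Q(4)) = 0.2·log₂(0.2/0.205) = -0.00712
  P(5)·log₂(P(5)/Q(5)) = 0.2·log₂(0.2/0.1103) = 0.17171

D_KL(P||Q) = 0.30623 - 0.05417 - 0.18076 - 0.00712 + 0.17171 = 0.23589 ≈ 0.2359 bits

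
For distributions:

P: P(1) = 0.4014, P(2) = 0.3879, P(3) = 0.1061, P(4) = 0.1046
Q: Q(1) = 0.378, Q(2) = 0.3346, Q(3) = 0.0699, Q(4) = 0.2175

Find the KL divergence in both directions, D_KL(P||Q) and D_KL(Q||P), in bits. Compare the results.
D_KL(P||Q) = 0.0709 bits, D_KL(Q||P) = 0.0835 bits. D_KL(Q||P) is larger than D_KL(P||Q) by 0.0126 bits; the two directions differ.

D_KL(P||Q) = Σ P(x) log₂(P(x)/Q(x))

Computing term by term:
  P(1)·log₂(P(1)/Q(1)) = 0.4014·log₂(0.4014/0.378) = 0.03478
  P(2)·log₂(P(2)/Q(2)) = 0.3879·log₂(0.3879/0.3346) = 0.08272
  P(3)·log₂(P(3)/Q(3)) = 0.1061·log₂(0.1061/0.0699) = 0.06388
  P(4)·log₂(P(4)/Q(4)) = 0.1046·log₂(0.1046/0.2175) = -0.11047

D_KL(P||Q) = 0.03478 + 0.08272 + 0.06388 - 0.11047 = 0.07091 ≈ 0.0709 bits

D_KL(Q||P) = Σ Q(x) log₂(Q(x)/P(x))

Computing term by term:
  Q(1)·log₂(Q(1)/P(1)) = 0.378·log₂(0.378/0.4014) = -0.03276
  Q(2)·log₂(Q(2)/P(2)) = 0.3346·log₂(0.3346/0.3879) = -0.07135
  Q(3)·log₂(Q(3)/P(3)) = 0.0699·log₂(0.0699/0.1061) = -0.04208
  Q(4)·log₂(Q(4)/P(4)) = 0.2175·log₂(0.2175/0.1046) = 0.22971

D_KL(Q||P) = -0.03276 - 0.07135 - 0.04208 + 0.22971 = 0.08352 ≈ 0.0835 bits

These are NOT equal (difference: 0.0126 bits). KL divergence is asymmetric: D_KL(P||Q) ≠ D_KL(Q||P) in general.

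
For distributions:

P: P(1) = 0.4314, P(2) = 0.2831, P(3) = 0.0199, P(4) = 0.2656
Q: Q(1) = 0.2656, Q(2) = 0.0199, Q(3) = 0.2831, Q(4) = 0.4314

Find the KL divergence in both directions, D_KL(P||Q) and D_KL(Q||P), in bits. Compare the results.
D_KL(P||Q) = 1.1242 bits, D_KL(Q||P) = 1.1242 bits. The two directions give exactly the same value for this pair.

D_KL(P||Q) = Σ P(x) log₂(P(x)/Q(x))

Computing term by term:
  P(1)·log₂(P(1)/Q(1)) = 0.4314·log₂(0.4314/0.2656) = 0.30188
  P(2)·log₂(P(2)/Q(2)) = 0.2831·log₂(0.2831/0.0199) = 1.08441
  P(3)·log₂(P(3)/Q(3)) = 0.0199·log₂(0.0199/0.2831) = -0.07623
  P(4)·log₂(P(4)/Q(4)) = 0.2656·log₂(0.2656/0.4314) = -0.18586

D_KL(P||Q) = 0.30188 + 1.08441 - 0.07623 - 0.18586 = 1.12420 ≈ 1.1242 bits

D_KL(Q||P) = Σ Q(x) log₂(Q(x)/P(x))

Computing term by term:
  Q(1)·log₂(Q(1)/P(1)) = 0.2656·log₂(0.2656/0.4314) = -0.18586
  Q(2)·log₂(Q(2)/P(2)) = 0.0199·log₂(0.0199/0.2831) = -0.07623
  Q(3)·log₂(Q(3)/P(3)) = 0.2831·log₂(0.2831/0.0199) = 1.08441
  Q(4)·log₂(Q(4)/P(4)) = 0.4314·log₂(0.4314/0.2656) = 0.30188

D_KL(Q||P) = -0.18586 - 0.07623 + 1.08441 + 0.30188 = 1.12420 ≈ 1.1242 bits

These ARE equal here. Q is P with outcomes relabeled (Q(1) = P(4), Q(2) = P(3), Q(3) = P(2), Q(4) = P(1)) by a relabeling that is its own inverse, so the two sums contain exactly the same terms in a different order. This is a special case — KL divergence is not symmetric in general: D_KL(P||Q) ≠ D_KL(Q||P) for most P, Q.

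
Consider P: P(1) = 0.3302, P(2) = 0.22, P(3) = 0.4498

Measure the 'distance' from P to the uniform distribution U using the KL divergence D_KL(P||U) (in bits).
0.0581 bits

U(i) = 1/3 for all i

D_KL(P||U) = Σ P(x) log₂(P(x) / (1/3))
           = Σ P(x) log₂(P(x)) + log₂(3)
           = log₂(3) - H(P)

H(P) = -Σ P(x) log₂(P(x)):
  -P(1)·log₂(P(1)) = -(0.3302)·log₂(0.3302) = 0.52785
  -P(2)·log₂(P(2)) = -(0.22)·log₂(0.22) = 0.48057
  -P(3)·log₂(P(3)) = -(0.4498)·log₂(0.4498) = 0.51846
H(P) = 0.52785 + 0.48057 + 0.51846 = 1.52688 bits

log₂(3) = 1.58496 bits

D_KL(P||U) = 1.58496 - 1.52688 = 0.05808 ≈ 0.0581 bits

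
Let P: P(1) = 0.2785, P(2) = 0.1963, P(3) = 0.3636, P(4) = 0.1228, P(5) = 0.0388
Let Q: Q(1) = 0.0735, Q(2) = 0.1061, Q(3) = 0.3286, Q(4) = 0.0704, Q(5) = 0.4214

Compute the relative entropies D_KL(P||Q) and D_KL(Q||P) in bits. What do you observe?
D_KL(P||Q) = 0.7276 bits, D_KL(Q||P) = 1.1101 bits. The two directions give different values (D_KL(Q||P) exceeds D_KL(P||Q) by 0.3825 bits): KL divergence is asymmetric.

D_KL(P||Q) = Σ P(x) log₂(P(x)/Q(x))

Computing term by term:
  P(1)·log₂(P(1)/Q(1)) = 0.2785·log₂(0.2785/0.0735) = 0.53524
  P(2)·log₂(P(2)/Q(2)) = 0.1963·log₂(0.1963/0.1061) = 0.17424
  P(3)·log₂(P(3)/Q(3)) = 0.3636·log₂(0.3636/0.3286) = 0.05309
  P(4)·log₂(P(4)/Q(4)) = 0.1228·log₂(0.1228/0.0704) = 0.09857
  P(5)·log₂(P(5)/Q(5)) = 0.0388·log₂(0.0388/0.4214) = -0.13351

D_KL(P||Q) = 0.53524 + 0.17424 + 0.05309 + 0.09857 - 0.13351 = 0.72763 ≈ 0.7276 bits

D_KL(Q||P) = Σ Q(x) log₂(Q(x)/P(x))

Computing term by term:
  Q(1)·log₂(Q(1)/P(1)) = 0.0735·log₂(0.0735/0.2785) = -0.14126
  Q(2)·log₂(Q(2)/P(2)) = 0.1061·log₂(0.1061/0.1963) = -0.09418
  Q(3)·log₂(Q(3)/P(3)) = 0.3286·log₂(0.3286/0.3636) = -0.04798
  Q(4)·log₂(Q(4)/P(4)) = 0.0704·log₂(0.0704/0.1228) = -0.05651
  Q(5)·log₂(Q(5)/P(5)) = 0.4214·log₂(0.4214/0.0388) = 1.45006

D_KL(Q||P) = -0.14126 - 0.09418 - 0.04798 - 0.05651 + 1.45006 = 1.11013 ≈ 1.1101 bits

These are NOT equal (difference: 0.3825 bits). KL divergence is asymmetric: D_KL(P||Q) ≠ D_KL(Q||P) in general.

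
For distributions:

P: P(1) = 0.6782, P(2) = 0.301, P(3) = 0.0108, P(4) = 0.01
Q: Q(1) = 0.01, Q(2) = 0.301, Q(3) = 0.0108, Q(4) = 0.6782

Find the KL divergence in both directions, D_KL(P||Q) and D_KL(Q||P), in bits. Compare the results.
D_KL(P||Q) = 4.0651 bits, D_KL(Q||P) = 4.0651 bits. The two directions give exactly the same value for this pair.

D_KL(P||Q) = Σ P(x) log₂(P(x)/Q(x))

Computing term by term:
  P(1)·log₂(P(1)/Q(1)) = 0.6782·log₂(0.6782/0.01) = 4.12592
  P(2)·log₂(P(2)/Q(2)) = 0.301·log₂(0.301/0.301) = 0.00000
  P(3)·log₂(P(3)/Q(3)) = 0.0108·log₂(0.0108/0.0108) = 0.00000
  P(4)·log₂(P(4)/Q(4)) = 0.01·log₂(0.01/0.6782) = -0.06084

D_KL(P||Q) = 4.12592 + 0.00000 + 0.00000 - 0.06084 = 4.06508 ≈ 4.0651 bits

D_KL(Q||P) = Σ Q(x) log₂(Q(x)/P(x))

Computing term by term:
  Q(1)·log₂(Q(1)/P(1)) = 0.01·log₂(0.01/0.6782) = -0.06084
  Q(2)·log₂(Q(2)/P(2)) = 0.301·log₂(0.301/0.301) = 0.00000
  Q(3)·log₂(Q(3)/P(3)) = 0.0108·log₂(0.0108/0.0108) = 0.00000
  Q(4)·log₂(Q(4)/P(4)) = 0.6782·log₂(0.6782/0.01) = 4.12592

D_KL(Q||P) = -0.06084 + 0.00000 + 0.00000 + 4.12592 = 4.06508 ≈ 4.0651 bits

These ARE equal here. Q is P with outcomes relabeled (Q(1) = P(4), Q(4) = P(1)) by a relabeling that is its own inverse, so the two sums contain exactly the same terms in a different order. This is a special case — KL divergence is not symmetric in general: D_KL(P||Q) ≠ D_KL(Q||P) for most P, Q.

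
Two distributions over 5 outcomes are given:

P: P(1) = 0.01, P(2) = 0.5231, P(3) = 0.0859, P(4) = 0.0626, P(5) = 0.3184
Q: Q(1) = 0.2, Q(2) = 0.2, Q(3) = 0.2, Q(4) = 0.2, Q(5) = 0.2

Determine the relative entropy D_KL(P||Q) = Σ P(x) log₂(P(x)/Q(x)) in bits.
0.6863 bits

D_KL(P||Q) = Σ P(x) log₂(P(x)/Q(x))

Computing term by term:
  P(1)·log₂(P(1)/Q(1)) = 0.01·log₂(0.01/0.2) = -0.04322
  P(2)·log₂(P(2)/Q(2)) = 0.5231·log₂(0.5231/0.2) = 0.72559
  P(3)·log₂(P(3)/Q(3)) = 0.0859·log₂(0.0859/0.2) = -0.10474
  P(4)·log₂(P(4)/Q(4)) = 0.0626·log₂(0.0626/0.2) = -0.10490
  P(5)·log₂(P(5)/Q(5)) = 0.3184·log₂(0.3184/0.2) = 0.21360

D_KL(P||Q) = -0.04322 + 0.72559 - 0.10474 - 0.10490 + 0.21360 = 0.68633 ≈ 0.6863 bits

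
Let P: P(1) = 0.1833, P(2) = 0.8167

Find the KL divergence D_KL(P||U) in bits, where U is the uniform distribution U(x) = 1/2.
0.3128 bits

U(i) = 1/2 for all i

D_KL(P||U) = Σ P(x) log₂(P(x) / (1/2))
           = Σ P(x) log₂(P(x)) + log₂(2)
           = log₂(2) - H(P)

H(P) = -Σ P(x) log₂(P(x)):
  -P(1)·log₂(P(1)) = -(0.1833)·log₂(0.1833) = 0.44867
  -P(2)·log₂(P(2)) = -(0.8167)·log₂(0.8167) = 0.23858
H(P) = 0.44867 + 0.23858 = 0.68725 bits

log₂(2) = 1.00000 bits

D_KL(P||U) = 1.00000 - 0.68725 = 0.31275 ≈ 0.3128 bits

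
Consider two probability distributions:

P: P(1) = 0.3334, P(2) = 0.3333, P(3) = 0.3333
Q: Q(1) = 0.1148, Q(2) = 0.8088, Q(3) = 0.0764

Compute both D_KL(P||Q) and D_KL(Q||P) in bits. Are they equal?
D_KL(P||Q) = 0.7949 bits, D_KL(Q||P) = 0.6955 bits. No, they are not equal.

D_KL(P||Q) = Σ P(x) log₂(P(x)/Q(x))

Computing term by term:
  P(1)·log₂(P(1)/Q(1)) = 0.3334·log₂(0.3334/0.1148) = 0.51281
  P(2)·log₂(P(2)/Q(2)) = 0.3333·log₂(0.3333/0.8088) = -0.42628
  P(3)·log₂(P(3)/Q(3)) = 0.3333·log₂(0.3333/0.0764) = 0.70832

D_KL(P||Q) = 0.51281 - 0.42628 + 0.70832 = 0.79485 ≈ 0.7949 bits

D_KL(Q||P) = Σ Q(x) log₂(Q(x)/P(x))

Computing term by term:
  Q(1)·log₂(Q(1)/P(1)) = 0.1148·log₂(0.1148/0.3334) = -0.17658
  Q(2)·log₂(Q(2)/P(2)) = 0.8088·log₂(0.8088/0.3333) = 1.03442
  Q(3)·log₂(Q(3)/P(3)) = 0.0764·log₂(0.0764/0.3333) = -0.16236

D_KL(Q||P) = -0.17658 + 1.03442 - 0.16236 = 0.69548 ≈ 0.6955 bits

These are NOT equal (difference: 0.0994 bits). KL divergence is asymmetric: D_KL(P||Q) ≠ D_KL(Q||P) in general.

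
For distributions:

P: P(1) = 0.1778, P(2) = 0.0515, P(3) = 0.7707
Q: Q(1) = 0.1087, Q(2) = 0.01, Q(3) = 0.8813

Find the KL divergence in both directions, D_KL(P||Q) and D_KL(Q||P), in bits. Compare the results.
D_KL(P||Q) = 0.0989 bits, D_KL(Q||P) = 0.0697 bits. D_KL(P||Q) is larger than D_KL(Q||P) by 0.0292 bits; the two directions differ.

D_KL(P||Q) = Σ P(x) log₂(P(x)/Q(x))

Computing term by term:
  P(1)·log₂(P(1)/Q(1)) = 0.1778·log₂(0.1778/0.1087) = 0.12622
  P(2)·log₂(P(2)/Q(2)) = 0.0515·log₂(0.0515/0.01) = 0.12178
  P(3)·log₂(P(3)/Q(3)) = 0.7707·log₂(0.7707/0.8813) = -0.14910

D_KL(P||Q) = 0.12622 + 0.12178 - 0.14910 = 0.09890 ≈ 0.0989 bits

D_KL(Q||P) = Σ Q(x) log₂(Q(x)/P(x))

Computing term by term:
  Q(1)·log₂(Q(1)/P(1)) = 0.1087·log₂(0.1087/0.1778) = -0.07717
  Q(2)·log₂(Q(2)/P(2)) = 0.01·log₂(0.01/0.0515) = -0.02365
  Q(3)·log₂(Q(3)/P(3)) = 0.8813·log₂(0.8813/0.7707) = 0.17050

D_KL(Q||P) = -0.07717 - 0.02365 + 0.17050 = 0.06968 ≈ 0.0697 bits

These are NOT equal (difference: 0.0292 bits). KL divergence is asymmetric: D_KL(P||Q) ≠ D_KL(Q||P) in general.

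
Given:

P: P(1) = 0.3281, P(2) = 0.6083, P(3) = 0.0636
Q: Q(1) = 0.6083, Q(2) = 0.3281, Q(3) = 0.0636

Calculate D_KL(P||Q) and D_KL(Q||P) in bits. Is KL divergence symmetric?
D_KL(P||Q) = 0.2496 bits, D_KL(Q||P) = 0.2496 bits. The two values coincide for this particular pair, but no — KL divergence is not symmetric in general.

D_KL(P||Q) = Σ P(x) log₂(P(x)/Q(x))

Computing term by term:
  P(1)·log₂(P(1)/Q(1)) = 0.3281·log₂(0.3281/0.6083) = -0.29222
  P(2)·log₂(P(2)/Q(2)) = 0.6083·log₂(0.6083/0.3281) = 0.54178
  P(3)·log₂(P(3)/Q(3)) = 0.0636·log₂(0.0636/0.0636) = 0.00000

D_KL(P||Q) = -0.29222 + 0.54178 + 0.00000 = 0.24956 ≈ 0.2496 bits

D_KL(Q||P) = Σ Q(x) log₂(Q(x)/P(x))

Computing term by term:
  Q(1)·log₂(Q(1)/P(1)) = 0.6083·log₂(0.6083/0.3281) = 0.54178
  Q(2)·log₂(Q(2)/P(2)) = 0.3281·log₂(0.3281/0.6083) = -0.29222
  Q(3)·log₂(Q(3)/P(3)) = 0.0636·log₂(0.0636/0.0636) = 0.00000

D_KL(Q||P) = 0.54178 - 0.29222 + 0.00000 = 0.24956 ≈ 0.2496 bits

These ARE equal here. Q is P with outcomes relabeled (Q(1) = P(2), Q(2) = P(1)) by a relabeling that is its own inverse, so the two sums contain exactly the same terms in a different order. This is a special case — KL divergence is not symmetric in general: D_KL(P||Q) ≠ D_KL(Q||P) for most P, Q.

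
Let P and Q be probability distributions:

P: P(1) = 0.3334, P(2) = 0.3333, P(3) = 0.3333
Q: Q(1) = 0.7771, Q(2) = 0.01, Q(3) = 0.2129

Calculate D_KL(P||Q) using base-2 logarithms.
1.4946 bits

D_KL(P||Q) = Σ P(x) log₂(P(x)/Q(x))

Computing term by term:
  P(1)·log₂(P(1)/Q(1)) = 0.3334·log₂(0.3334/0.7771) = -0.40703
  P(2)·log₂(P(2)/Q(2)) = 0.3333·log₂(0.3333/0.01) = 1.68608
  P(3)·log₂(P(3)/Q(3)) = 0.3333·log₂(0.3333/0.2129) = 0.21553

D_KL(P||Q) = -0.40703 + 1.68608 + 0.21553 = 1.49458 ≈ 1.4946 bits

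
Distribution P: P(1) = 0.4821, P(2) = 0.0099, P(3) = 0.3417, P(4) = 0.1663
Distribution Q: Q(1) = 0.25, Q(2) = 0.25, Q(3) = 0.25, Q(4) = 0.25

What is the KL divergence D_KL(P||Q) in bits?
0.4669 bits

D_KL(P||Q) = Σ P(x) log₂(P(x)/Q(x))

Computing term by term:
  P(1)·log₂(P(1)/Q(1)) = 0.4821·log₂(0.4821/0.25) = 0.45674
  P(2)·log₂(P(2)/Q(2)) = 0.0099·log₂(0.0099/0.25) = -0.04612
  P(3)·log₂(P(3)/Q(3)) = 0.3417·log₂(0.3417/0.25) = 0.15404
  P(4)·log₂(P(4)/Q(4)) = 0.1663·log₂(0.1663/0.25) = -0.09781

D_KL(P||Q) = 0.45674 - 0.04612 + 0.15404 - 0.09781 = 0.46685 ≈ 0.4669 bits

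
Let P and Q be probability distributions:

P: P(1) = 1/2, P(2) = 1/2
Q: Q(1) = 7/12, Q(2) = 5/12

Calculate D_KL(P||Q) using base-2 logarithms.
0.0203 bits

D_KL(P||Q) = Σ P(x) log₂(P(x)/Q(x))

Computing term by term:
  P(1)·log₂(P(1)/Q(1)) = (1/2)·log₂((1/2)/(7/12)) = -0.11120
  P(2)·log₂(P(2)/Q(2)) = (1/2)·log₂((1/2)/(5/12)) = 0.13152

D_KL(P||Q) = -0.11120 + 0.13152 = 0.02032 ≈ 0.0203 bits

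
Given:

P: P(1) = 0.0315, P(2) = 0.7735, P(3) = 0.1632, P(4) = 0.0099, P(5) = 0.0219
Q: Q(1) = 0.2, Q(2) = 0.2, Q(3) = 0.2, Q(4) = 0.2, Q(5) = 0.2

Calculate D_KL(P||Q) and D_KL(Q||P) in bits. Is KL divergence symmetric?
D_KL(P||Q) = 1.2647 bits, D_KL(Q||P) = 1.7072 bits. No, KL divergence is not symmetric.

D_KL(P||Q) = Σ P(x) log₂(P(x)/Q(x))

Computing term by term:
  P(1)·log₂(P(1)/Q(1)) = 0.0315·log₂(0.0315/0.2) = -0.08400
  P(2)·log₂(P(2)/Q(2)) = 0.7735·log₂(0.7735/0.2) = 1.50941
  P(3)·log₂(P(3)/Q(3)) = 0.1632·log₂(0.1632/0.2) = -0.04788
  P(4)·log₂(P(4)/Q(4)) = 0.0099·log₂(0.0099/0.2) = -0.04293
  P(5)·log₂(P(5)/Q(5)) = 0.0219·log₂(0.0219/0.2) = -0.06988

D_KL(P||Q) = -0.08400 + 1.50941 - 0.04788 - 0.04293 - 0.06988 = 1.26472 ≈ 1.2647 bits

D_KL(Q||P) = Σ Q(x) log₂(Q(x)/P(x))

Computing term by term:
  Q(1)·log₂(Q(1)/P(1)) = 0.2·log₂(0.2/0.0315) = 0.53332
  Q(2)·log₂(Q(2)/P(2)) = 0.2·log₂(0.2/0.7735) = -0.39028
  Q(3)·log₂(Q(3)/P(3)) = 0.2·log₂(0.2/0.1632) = 0.05867
  Q(4)·log₂(Q(4)/P(4)) = 0.2·log₂(0.2/0.0099) = 0.86729
  Q(5)·log₂(Q(5)/P(5)) = 0.2·log₂(0.2/0.0219) = 0.63820

D_KL(Q||P) = 0.53332 - 0.39028 + 0.05867 + 0.86729 + 0.63820 = 1.70720 ≈ 1.7072 bits

These are NOT equal (difference: 0.4425 bits). KL divergence is asymmetric: D_KL(P||Q) ≠ D_KL(Q||P) in general.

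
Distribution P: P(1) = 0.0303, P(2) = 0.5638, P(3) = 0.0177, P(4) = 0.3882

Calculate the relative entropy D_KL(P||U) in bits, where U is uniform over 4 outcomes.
0.7481 bits

U(i) = 1/4 for all i

D_KL(P||U) = Σ P(x) log₂(P(x) / (1/4))
           = Σ P(x) log₂(P(x)) + log₂(4)
           = log₂(4) - H(P)

H(P) = -Σ P(x) log₂(P(x)):
  -P(1)·log₂(P(1)) = -(0.0303)·log₂(0.0303) = 0.15285
  -P(2)·log₂(P(2)) = -(0.5638)·log₂(0.5638) = 0.46612
  -P(3)·log₂(P(3)) = -(0.0177)·log₂(0.0177) = 0.10302
  -P(4)·log₂(P(4)) = -(0.3882)·log₂(0.3882) = 0.52994
H(P) = 0.15285 + 0.46612 + 0.10302 + 0.52994 = 1.25193 bits

log₂(4) = 2.00000 bits

D_KL(P||U) = 2.00000 - 1.25193 = 0.74807 ≈ 0.7481 bits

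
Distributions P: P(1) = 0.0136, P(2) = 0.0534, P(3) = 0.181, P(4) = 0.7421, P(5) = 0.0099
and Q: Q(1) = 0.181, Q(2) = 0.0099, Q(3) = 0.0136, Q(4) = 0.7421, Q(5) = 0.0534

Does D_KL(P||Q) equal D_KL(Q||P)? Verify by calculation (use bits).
D_KL(P||Q) = 0.7309 bits, D_KL(Q||P) = 0.7309 bits. Yes — for this pair D_KL(P||Q) = D_KL(Q||P).

D_KL(P||Q) = Σ P(x) log₂(P(x)/Q(x))

Computing term by term:
  P(1)·log₂(P(1)/Q(1)) = 0.0136·log₂(0.0136/0.181) = -0.05079
  P(2)·log₂(P(2)/Q(2)) = 0.0534·log₂(0.0534/0.0099) = 0.12983
  P(3)·log₂(P(3)/Q(3)) = 0.181·log₂(0.181/0.0136) = 0.67591
  P(4)·log₂(P(4)/Q(4)) = 0.7421·log₂(0.7421/0.7421) = 0.00000
  P(5)·log₂(P(5)/Q(5)) = 0.0099·log₂(0.0099/0.0534) = -0.02407

D_KL(P||Q) = -0.05079 + 0.12983 + 0.67591 + 0.00000 - 0.02407 = 0.73088 ≈ 0.7309 bits

D_KL(Q||P) = Σ Q(x) log₂(Q(x)/P(x))

Computing term by term:
  Q(1)·log₂(Q(1)/P(1)) = 0.181·log₂(0.181/0.0136) = 0.67591
  Q(2)·log₂(Q(2)/P(2)) = 0.0099·log₂(0.0099/0.0534) = -0.02407
  Q(3)·log₂(Q(3)/P(3)) = 0.0136·log₂(0.0136/0.181) = -0.05079
  Q(4)·log₂(Q(4)/P(4)) = 0.7421·log₂(0.7421/0.7421) = 0.00000
  Q(5)·log₂(Q(5)/P(5)) = 0.0534·log₂(0.0534/0.0099) = 0.12983

D_KL(Q||P) = 0.67591 - 0.02407 - 0.05079 + 0.00000 + 0.12983 = 0.73088 ≈ 0.7309 bits

These ARE equal here. Q is P with outcomes relabeled (Q(1) = P(3), Q(2) = P(5), Q(3) = P(1), Q(5) = P(2)) by a relabeling that is its own inverse, so the two sums contain exactly the same terms in a different order. This is a special case — KL divergence is not symmetric in general: D_KL(P||Q) ≠ D_KL(Q||P) for most P, Q.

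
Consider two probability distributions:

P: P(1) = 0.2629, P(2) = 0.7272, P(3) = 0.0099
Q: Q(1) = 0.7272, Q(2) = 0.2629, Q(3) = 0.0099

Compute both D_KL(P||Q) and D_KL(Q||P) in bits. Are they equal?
D_KL(P||Q) = 0.6815 bits, D_KL(Q||P) = 0.6815 bits. Yes, in this case they are equal (although KL divergence is not symmetric in general).

D_KL(P||Q) = Σ P(x) log₂(P(x)/Q(x))

Computing term by term:
  P(1)·log₂(P(1)/Q(1)) = 0.2629·log₂(0.2629/0.7272) = -0.38589
  P(2)·log₂(P(2)/Q(2)) = 0.7272·log₂(0.7272/0.2629) = 1.06741
  P(3)·log₂(P(3)/Q(3)) = 0.0099·log₂(0.0099/0.0099) = 0.00000

D_KL(P||Q) = -0.38589 + 1.06741 + 0.00000 = 0.68152 ≈ 0.6815 bits

D_KL(Q||P) = Σ Q(x) log₂(Q(x)/P(x))

Computing term by term:
  Q(1)·log₂(Q(1)/P(1)) = 0.7272·log₂(0.7272/0.2629) = 1.06741
  Q(2)·log₂(Q(2)/P(2)) = 0.2629·log₂(0.2629/0.7272) = -0.38589
  Q(3)·log₂(Q(3)/P(3)) = 0.0099·log₂(0.0099/0.0099) = 0.00000

D_KL(Q||P) = 1.06741 - 0.38589 + 0.00000 = 0.68152 ≈ 0.6815 bits

These ARE equal here. Q is P with outcomes relabeled (Q(1) = P(2), Q(2) = P(1)) by a relabeling that is its own inverse, so the two sums contain exactly the same terms in a different order. This is a special case — KL divergence is not symmetric in general: D_KL(P||Q) ≠ D_KL(Q||P) for most P, Q.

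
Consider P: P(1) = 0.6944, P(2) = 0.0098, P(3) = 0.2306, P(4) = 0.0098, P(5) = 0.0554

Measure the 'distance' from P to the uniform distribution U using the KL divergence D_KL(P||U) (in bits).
1.1065 bits

U(i) = 1/5 for all i

D_KL(P||U) = Σ P(x) log₂(P(x) / (1/5))
           = Σ P(x) log₂(P(x)) + log₂(5)
           = log₂(5) - H(P)

H(P) = -Σ P(x) log₂(P(x)):
  -P(1)·log₂(P(1)) = -(0.6944)·log₂(0.6944) = 0.36537
  -P(2)·log₂(P(2)) = -(0.0098)·log₂(0.0098) = 0.06540
  -P(3)·log₂(P(3)) = -(0.2306)·log₂(0.2306) = 0.48807
  -P(4)·log₂(P(4)) = -(0.0098)·log₂(0.0098) = 0.06540
  -P(5)·log₂(P(5)) = -(0.0554)·log₂(0.0554) = 0.23124
H(P) = 0.36537 + 0.06540 + 0.48807 + 0.06540 + 0.23124 = 1.21548 bits

log₂(5) = 2.32193 bits

D_KL(P||U) = 2.32193 - 1.21548 = 1.10645 ≈ 1.1065 bits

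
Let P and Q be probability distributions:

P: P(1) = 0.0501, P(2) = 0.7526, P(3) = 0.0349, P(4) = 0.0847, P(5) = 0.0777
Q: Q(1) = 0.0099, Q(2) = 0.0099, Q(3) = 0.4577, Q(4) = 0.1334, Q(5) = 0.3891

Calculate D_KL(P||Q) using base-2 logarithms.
4.4540 bits

D_KL(P||Q) = Σ P(x) log₂(P(x)/Q(x))

Computing term by term:
  P(1)·log₂(P(1)/Q(1)) = 0.0501·log₂(0.0501/0.0099) = 0.11720
  P(2)·log₂(P(2)/Q(2)) = 0.7526·log₂(0.7526/0.0099) = 4.70248
  P(3)·log₂(P(3)/Q(3)) = 0.0349·log₂(0.0349/0.4577) = -0.12959
  P(4)·log₂(P(4)/Q(4)) = 0.0847·log₂(0.0847/0.1334) = -0.05551
  P(5)·log₂(P(5)/Q(5)) = 0.0777·log₂(0.0777/0.3891) = -0.18059

D_KL(P||Q) = 0.11720 + 4.70248 - 0.12959 - 0.05551 - 0.18059 = 4.45399 ≈ 4.4540 bits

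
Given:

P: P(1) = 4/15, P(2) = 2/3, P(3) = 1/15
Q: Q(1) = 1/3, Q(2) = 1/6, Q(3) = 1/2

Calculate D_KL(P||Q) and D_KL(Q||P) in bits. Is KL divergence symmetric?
D_KL(P||Q) = 1.0537 bits, D_KL(Q||P) = 1.2274 bits. No, KL divergence is not symmetric.

D_KL(P||Q) = Σ P(x) log₂(P(x)/Q(x))

Computing term by term:
  P(1)·log₂(P(1)/Q(1)) = (4/15)·log₂((4/15)/(1/3)) = -0.08585
  P(2)·log₂(P(2)/Q(2)) = (2/3)·log₂((2/3)/(1/6)) = 1.33333
  P(3)·log₂(P(3)/Q(3)) = (1/15)·log₂((1/15)/(1/2)) = -0.19379

D_KL(P||Q) = -0.08585 + 1.33333 - 0.19379 = 1.05369 ≈ 1.0537 bits

D_KL(Q||P) = Σ Q(x) log₂(Q(x)/P(x))

Computing term by term:
  Q(1)·log₂(Q(1)/P(1)) = (1/3)·log₂((1/3)/(4/15)) = 0.10731
  Q(2)·log₂(Q(2)/P(2)) = (1/6)·log₂((1/6)/(2/3)) = -0.33333
  Q(3)·log₂(Q(3)/P(3)) = (1/2)·log₂((1/2)/(1/15)) = 1.45345

D_KL(Q||P) = 0.10731 - 0.33333 + 1.45345 = 1.22743 ≈ 1.2274 bits

These are NOT equal (difference: 0.1737 bits). KL divergence is asymmetric: D_KL(P||Q) ≠ D_KL(Q||P) in general.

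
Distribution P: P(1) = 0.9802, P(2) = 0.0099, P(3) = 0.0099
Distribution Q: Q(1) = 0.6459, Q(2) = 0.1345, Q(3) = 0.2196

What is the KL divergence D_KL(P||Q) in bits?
0.5083 bits

D_KL(P||Q) = Σ P(x) log₂(P(x)/Q(x))

Computing term by term:
  P(1)·log₂(P(1)/Q(1)) = 0.9802·log₂(0.9802/0.6459) = 0.58985
  P(2)·log₂(P(2)/Q(2)) = 0.0099·log₂(0.0099/0.1345) = -0.03726
  P(3)·log₂(P(3)/Q(3)) = 0.0099·log₂(0.0099/0.2196) = -0.04427

D_KL(P||Q) = 0.58985 - 0.03726 - 0.04427 = 0.50832 ≈ 0.5083 bits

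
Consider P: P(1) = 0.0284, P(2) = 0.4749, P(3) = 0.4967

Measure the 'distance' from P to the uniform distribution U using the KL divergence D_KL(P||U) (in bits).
0.4274 bits

U(i) = 1/3 for all i

D_KL(P||U) = Σ P(x) log₂(P(x) / (1/3))
           = Σ P(x) log₂(P(x)) + log₂(3)
           = log₂(3) - H(P)

H(P) = -Σ P(x) log₂(P(x)):
  -P(1)·log₂(P(1)) = -(0.0284)·log₂(0.0284) = 0.14592
  -P(2)·log₂(P(2)) = -(0.4749)·log₂(0.4749) = 0.51019
  -P(3)·log₂(P(3)) = -(0.4967)·log₂(0.4967) = 0.50145
H(P) = 0.14592 + 0.51019 + 0.50145 = 1.15756 bits

log₂(3) = 1.58496 bits

D_KL(P||U) = 1.58496 - 1.15756 = 0.42740 ≈ 0.4274 bits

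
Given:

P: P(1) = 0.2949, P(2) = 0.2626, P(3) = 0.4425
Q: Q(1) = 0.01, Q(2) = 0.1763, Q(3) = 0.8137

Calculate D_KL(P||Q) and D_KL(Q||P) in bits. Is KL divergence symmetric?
D_KL(P||Q) = 1.2018 bits, D_KL(Q||P) = 0.5649 bits. No, KL divergence is not symmetric.

D_KL(P||Q) = Σ P(x) log₂(P(x)/Q(x))

Computing term by term:
  P(1)·log₂(P(1)/Q(1)) = 0.2949·log₂(0.2949/0.01) = 1.43975
  P(2)·log₂(P(2)/Q(2)) = 0.2626·log₂(0.2626/0.1763) = 0.15095
  P(3)·log₂(P(3)/Q(3)) = 0.4425·log₂(0.4425/0.8137) = -0.38888

D_KL(P||Q) = 1.43975 + 0.15095 - 0.38888 = 1.20182 ≈ 1.2018 bits

D_KL(Q||P) = Σ Q(x) log₂(Q(x)/P(x))

Computing term by term:
  Q(1)·log₂(Q(1)/P(1)) = 0.01·log₂(0.01/0.2949) = -0.04882
  Q(2)·log₂(Q(2)/P(2)) = 0.1763·log₂(0.1763/0.2626) = -0.10134
  Q(3)·log₂(Q(3)/P(3)) = 0.8137·log₂(0.8137/0.4425) = 0.71510

D_KL(Q||P) = -0.04882 - 0.10134 + 0.71510 = 0.56494 ≈ 0.5649 bits

These are NOT equal (difference: 0.6369 bits). KL divergence is asymmetric: D_KL(P||Q) ≠ D_KL(Q||P) in general.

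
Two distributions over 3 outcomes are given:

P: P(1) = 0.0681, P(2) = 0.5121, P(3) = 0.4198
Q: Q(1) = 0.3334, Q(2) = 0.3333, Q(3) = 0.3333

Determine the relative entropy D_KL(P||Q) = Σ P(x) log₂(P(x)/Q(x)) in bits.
0.3010 bits

D_KL(P||Q) = Σ P(x) log₂(P(x)/Q(x))

Computing term by term:
  P(1)·log₂(P(1)/Q(1)) = 0.0681·log₂(0.0681/0.3334) = -0.15605
  P(2)·log₂(P(2)/Q(2)) = 0.5121·log₂(0.5121/0.3333) = 0.31730
  P(3)·log₂(P(3)/Q(3)) = 0.4198·log₂(0.4198/0.3333) = 0.13974

D_KL(P||Q) = -0.15605 + 0.31730 + 0.13974 = 0.30099 ≈ 0.3010 bits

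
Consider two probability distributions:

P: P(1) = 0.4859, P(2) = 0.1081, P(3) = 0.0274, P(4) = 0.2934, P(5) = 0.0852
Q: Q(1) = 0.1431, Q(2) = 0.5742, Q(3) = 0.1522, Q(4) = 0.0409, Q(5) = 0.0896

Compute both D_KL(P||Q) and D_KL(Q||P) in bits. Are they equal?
D_KL(P||Q) = 1.3566 bits, D_KL(Q||P) = 1.3977 bits. No, they are not equal.

D_KL(P||Q) = Σ P(x) log₂(P(x)/Q(x))

Computing term by term:
  P(1)·log₂(P(1)/Q(1)) = 0.4859·log₂(0.4859/0.1431) = 0.85695
  P(2)·log₂(P(2)/Q(2)) = 0.1081·log₂(0.1081/0.5742) = -0.26043
  P(3)·log₂(P(3)/Q(3)) = 0.0274·log₂(0.0274/0.1522) = -0.06778
  P(4)·log₂(P(4)/Q(4)) = 0.2934·log₂(0.2934/0.0409) = 0.83405
  P(5)·log₂(P(5)/Q(5)) = 0.0852·log₂(0.0852/0.0896) = -0.00619

D_KL(P||Q) = 0.85695 - 0.26043 - 0.06778 + 0.83405 - 0.00619 = 1.35660 ≈ 1.3566 bits

D_KL(Q||P) = Σ Q(x) log₂(Q(x)/P(x))

Computing term by term:
  Q(1)·log₂(Q(1)/P(1)) = 0.1431·log₂(0.1431/0.4859) = -0.25238
  Q(2)·log₂(Q(2)/P(2)) = 0.5742·log₂(0.5742/0.1081) = 1.38336
  Q(3)·log₂(Q(3)/P(3)) = 0.1522·log₂(0.1522/0.0274) = 0.37650
  Q(4)·log₂(Q(4)/P(4)) = 0.0409·log₂(0.0409/0.2934) = -0.11627
  Q(5)·log₂(Q(5)/P(5)) = 0.0896·log₂(0.0896/0.0852) = 0.00651

D_KL(Q||P) = -0.25238 + 1.38336 + 0.37650 - 0.11627 + 0.00651 = 1.39772 ≈ 1.3977 bits

These are NOT equal (difference: 0.0411 bits). KL divergence is asymmetric: D_KL(P||Q) ≠ D_KL(Q||P) in general.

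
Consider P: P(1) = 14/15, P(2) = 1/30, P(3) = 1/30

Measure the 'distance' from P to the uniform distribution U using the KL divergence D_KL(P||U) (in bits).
1.1649 bits

U(i) = 1/3 for all i

D_KL(P||U) = Σ P(x) log₂(P(x) / (1/3))
           = Σ P(x) log₂(P(x)) + log₂(3)
           = log₂(3) - H(P)

H(P) = -Σ P(x) log₂(P(x)):
  -P(1)·log₂(P(1)) = -(14/15)·log₂(14/15) = 0.09290
  -P(2)·log₂(P(2)) = -(1/30)·log₂(1/30) = 0.16356
  -P(3)·log₂(P(3)) = -(1/30)·log₂(1/30) = 0.16356
H(P) = 0.09290 + 0.16356 + 0.16356 = 0.42002 bits

log₂(3) = 1.58496 bits

D_KL(P||U) = 1.58496 - 0.42002 = 1.16494 ≈ 1.1649 bits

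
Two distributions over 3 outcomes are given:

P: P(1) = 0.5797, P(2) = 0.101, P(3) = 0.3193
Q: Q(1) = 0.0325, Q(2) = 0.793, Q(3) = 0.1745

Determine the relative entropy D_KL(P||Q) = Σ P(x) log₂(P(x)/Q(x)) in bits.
2.3878 bits

D_KL(P||Q) = Σ P(x) log₂(P(x)/Q(x))

Computing term by term:
  P(1)·log₂(P(1)/Q(1)) = 0.5797·log₂(0.5797/0.0325) = 2.40969
  P(2)·log₂(P(2)/Q(2)) = 0.101·log₂(0.101/0.793) = -0.30027
  P(3)·log₂(P(3)/Q(3)) = 0.3193·log₂(0.3193/0.1745) = 0.27833

D_KL(P||Q) = 2.40969 - 0.30027 + 0.27833 = 2.38775 ≈ 2.3878 bits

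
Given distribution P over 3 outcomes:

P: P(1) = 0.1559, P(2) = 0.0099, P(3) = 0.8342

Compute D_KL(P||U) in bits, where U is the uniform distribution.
0.8829 bits

U(i) = 1/3 for all i

D_KL(P||U) = Σ P(x) log₂(P(x) / (1/3))
           = Σ P(x) log₂(P(x)) + log₂(3)
           = log₂(3) - H(P)

H(P) = -Σ P(x) log₂(P(x)):
  -P(1)·log₂(P(1)) = -(0.1559)·log₂(0.1559) = 0.41802
  -P(2)·log₂(P(2)) = -(0.0099)·log₂(0.0099) = 0.06592
  -P(3)·log₂(P(3)) = -(0.8342)·log₂(0.8342) = 0.21817
H(P) = 0.41802 + 0.06592 + 0.21817 = 0.70211 bits

log₂(3) = 1.58496 bits

D_KL(P||U) = 1.58496 - 0.70211 = 0.88285 ≈ 0.8829 bits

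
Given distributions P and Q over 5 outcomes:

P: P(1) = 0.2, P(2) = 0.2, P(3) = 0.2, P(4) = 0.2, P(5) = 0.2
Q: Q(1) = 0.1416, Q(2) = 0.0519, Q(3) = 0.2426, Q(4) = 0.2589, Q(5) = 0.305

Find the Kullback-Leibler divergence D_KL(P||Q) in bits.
0.2369 bits

D_KL(P||Q) = Σ P(x) log₂(P(x)/Q(x))

Computing term by term:
  P(1)·log₂(P(1)/Q(1)) = 0.2·log₂(0.2/0.1416) = 0.09964
  P(2)·log₂(P(2)/Q(2)) = 0.2·log₂(0.2/0.0519) = 0.38924
  P(3)·log₂(P(3)/Q(3)) = 0.2·log₂(0.2/0.2426) = -0.05572
  P(4)·log₂(P(4)/Q(4)) = 0.2·log₂(0.2/0.2589) = -0.07448
  P(5)·log₂(P(5)/Q(5)) = 0.2·log₂(0.2/0.305) = -0.12176

D_KL(P||Q) = 0.09964 + 0.38924 - 0.05572 - 0.07448 - 0.12176 = 0.23692 ≈ 0.2369 bits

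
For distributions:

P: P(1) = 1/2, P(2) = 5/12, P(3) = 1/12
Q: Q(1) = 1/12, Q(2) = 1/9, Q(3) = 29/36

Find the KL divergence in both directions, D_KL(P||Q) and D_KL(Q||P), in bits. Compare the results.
D_KL(P||Q) = 1.8143 bits, D_KL(Q||P) = 2.2093 bits. D_KL(Q||P) is larger than D_KL(P||Q) by 0.3950 bits; the two directions differ.

D_KL(P||Q) = Σ P(x) log₂(P(x)/Q(x))

Computing term by term:
  P(1)·log₂(P(1)/Q(1)) = (1/2)·log₂((1/2)/(1/12)) = 1.29248
  P(2)·log₂(P(2)/Q(2)) = (5/12)·log₂((5/12)/(1/9)) = 0.79454
  P(3)·log₂(P(3)/Q(3)) = (1/12)·log₂((1/12)/(29/36)) = -0.27275

D_KL(P||Q) = 1.29248 + 0.79454 - 0.27275 = 1.81427 ≈ 1.8143 bits

D_KL(Q||P) = Σ Q(x) log₂(Q(x)/P(x))

Computing term by term:
  Q(1)·log₂(Q(1)/P(1)) = (1/12)·log₂((1/12)/(1/2)) = -0.21541
  Q(2)·log₂(Q(2)/P(2)) = (1/9)·log₂((1/9)/(5/12)) = -0.21188
  Q(3)·log₂(Q(3)/P(3)) = (29/36)·log₂((29/36)/(1/12)) = 2.63660

D_KL(Q||P) = -0.21541 - 0.21188 + 2.63660 = 2.20931 ≈ 2.2093 bits

These are NOT equal (difference: 0.3950 bits). KL divergence is asymmetric: D_KL(P||Q) ≠ D_KL(Q||P) in general.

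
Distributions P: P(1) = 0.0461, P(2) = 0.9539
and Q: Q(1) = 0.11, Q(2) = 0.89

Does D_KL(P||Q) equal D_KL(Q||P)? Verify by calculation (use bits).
D_KL(P||Q) = 0.0376 bits, D_KL(Q||P) = 0.0490 bits. No — D_KL(P||Q) ≠ D_KL(Q||P) for this pair.

D_KL(P||Q) = Σ P(x) log₂(P(x)/Q(x))

Computing term by term:
  P(1)·log₂(P(1)/Q(1)) = 0.0461·log₂(0.0461/0.11) = -0.05784
  P(2)·log₂(P(2)/Q(2)) = 0.9539·log₂(0.9539/0.89) = 0.09542

D_KL(P||Q) = -0.05784 + 0.09542 = 0.03758 ≈ 0.0376 bits

D_KL(Q||P) = Σ Q(x) log₂(Q(x)/P(x))

Computing term by term:
  Q(1)·log₂(Q(1)/P(1)) = 0.11·log₂(0.11/0.0461) = 0.13801
  Q(2)·log₂(Q(2)/P(2)) = 0.89·log₂(0.89/0.9539) = -0.08903

D_KL(Q||P) = 0.13801 - 0.08903 = 0.04898 ≈ 0.0490 bits

These are NOT equal (difference: 0.0114 bits). KL divergence is asymmetric: D_KL(P||Q) ≠ D_KL(Q||P) in general.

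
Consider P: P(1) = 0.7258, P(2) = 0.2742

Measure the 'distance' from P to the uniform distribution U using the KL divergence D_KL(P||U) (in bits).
0.1526 bits

U(i) = 1/2 for all i

D_KL(P||U) = Σ P(x) log₂(P(x) / (1/2))
           = Σ P(x) log₂(P(x)) + log₂(2)
           = log₂(2) - H(P)

H(P) = -Σ P(x) log₂(P(x)):
  -P(1)·log₂(P(1)) = -(0.7258)·log₂(0.7258) = 0.33558
  -P(2)·log₂(P(2)) = -(0.2742)·log₂(0.2742) = 0.51185
H(P) = 0.33558 + 0.51185 = 0.84743 bits

log₂(2) = 1.00000 bits

D_KL(P||U) = 1.00000 - 0.84743 = 0.15257 ≈ 0.1526 bits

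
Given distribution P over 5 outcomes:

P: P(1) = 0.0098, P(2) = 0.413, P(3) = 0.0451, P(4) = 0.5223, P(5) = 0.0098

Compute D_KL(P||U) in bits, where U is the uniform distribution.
0.9732 bits

U(i) = 1/5 for all i

D_KL(P||U) = Σ P(x) log₂(P(x) / (1/5))
           = Σ P(x) log₂(P(x)) + log₂(5)
           = log₂(5) - H(P)

H(P) = -Σ P(x) log₂(P(x)):
  -P(1)·log₂(P(1)) = -(0.0098)·log₂(0.0098) = 0.06540
  -P(2)·log₂(P(2)) = -(0.413)·log₂(0.413) = 0.52690
  -P(3)·log₂(P(3)) = -(0.0451)·log₂(0.0451) = 0.20163
  -P(4)·log₂(P(4)) = -(0.5223)·log₂(0.5223) = 0.48942
  -P(5)·log₂(P(5)) = -(0.0098)·log₂(0.0098) = 0.06540
H(P) = 0.06540 + 0.52690 + 0.20163 + 0.48942 + 0.06540 = 1.34875 bits

log₂(5) = 2.32193 bits

D_KL(P||U) = 2.32193 - 1.34875 = 0.97318 ≈ 0.9732 bits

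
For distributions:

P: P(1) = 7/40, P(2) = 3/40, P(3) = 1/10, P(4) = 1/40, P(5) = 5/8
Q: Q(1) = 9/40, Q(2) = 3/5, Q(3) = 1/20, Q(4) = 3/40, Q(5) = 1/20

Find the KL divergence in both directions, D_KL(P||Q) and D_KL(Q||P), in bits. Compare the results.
D_KL(P||Q) = 2.0493 bits, D_KL(Q||P) = 1.7683 bits. D_KL(P||Q) is larger than D_KL(Q||P) by 0.2810 bits; the two directions differ.

D_KL(P||Q) = Σ P(x) log₂(P(x)/Q(x))

Computing term by term:
  P(1)·log₂(P(1)/Q(1)) = (7/40)·log₂((7/40)/(9/40)) = -0.06345
  P(2)·log₂(P(2)/Q(2)) = (3/40)·log₂((3/40)/(3/5)) = -0.22500
  P(3)·log₂(P(3)/Q(3)) = (1/10)·log₂((1/10)/(1/20)) = 0.10000
  P(4)·log₂(P(4)/Q(4)) = (1/40)·log₂((1/40)/(3/40)) = -0.03962
  P(5)·log₂(P(5)/Q(5)) = (5/8)·log₂((5/8)/(1/20)) = 2.27741

D_KL(P||Q) = -0.06345 - 0.22500 + 0.10000 - 0.03962 + 2.27741 = 2.04934 ≈ 2.0493 bits

D_KL(Q||P) = Σ Q(x) log₂(Q(x)/P(x))

Computing term by term:
  Q(1)·log₂(Q(1)/P(1)) = (9/40)·log₂((9/40)/(7/40)) = 0.08158
  Q(2)·log₂(Q(2)/P(2)) = (3/5)·log₂((3/5)/(3/40)) = 1.80000
  Q(3)·log₂(Q(3)/P(3)) = (1/20)·log₂((1/20)/(1/10)) = -0.05000
  Q(4)·log₂(Q(4)/P(4)) = (3/40)·log₂((3/40)/(1/40)) = 0.11887
  Q(5)·log₂(Q(5)/P(5)) = (1/20)·log₂((1/20)/(5/8)) = -0.18219

D_KL(Q||P) = 0.08158 + 1.80000 - 0.05000 + 0.11887 - 0.18219 = 1.76826 ≈ 1.7683 bits

These are NOT equal (difference: 0.2810 bits). KL divergence is asymmetric: D_KL(P||Q) ≠ D_KL(Q||P) in general.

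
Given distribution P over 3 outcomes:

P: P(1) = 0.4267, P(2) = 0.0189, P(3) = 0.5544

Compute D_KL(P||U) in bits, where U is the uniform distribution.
0.4807 bits

U(i) = 1/3 for all i

D_KL(P||U) = Σ P(x) log₂(P(x) / (1/3))
           = Σ P(x) log₂(P(x)) + log₂(3)
           = log₂(3) - H(P)

H(P) = -Σ P(x) log₂(P(x)):
  -P(1)·log₂(P(1)) = -(0.4267)·log₂(0.4267) = 0.52429
  -P(2)·log₂(P(2)) = -(0.0189)·log₂(0.0189) = 0.10821
  -P(3)·log₂(P(3)) = -(0.5544)·log₂(0.5544) = 0.47179
H(P) = 0.52429 + 0.10821 + 0.47179 = 1.10429 bits

log₂(3) = 1.58496 bits

D_KL(P||U) = 1.58496 - 1.10429 = 0.48067 ≈ 0.4807 bits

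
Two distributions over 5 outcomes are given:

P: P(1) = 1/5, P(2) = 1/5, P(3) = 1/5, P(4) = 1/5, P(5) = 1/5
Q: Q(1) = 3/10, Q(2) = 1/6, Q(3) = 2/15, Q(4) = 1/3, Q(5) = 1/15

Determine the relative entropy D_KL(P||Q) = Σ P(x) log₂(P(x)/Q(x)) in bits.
0.2222 bits

D_KL(P||Q) = Σ P(x) log₂(P(x)/Q(x))

Computing term by term:
  P(1)·log₂(P(1)/Q(1)) = (1/5)·log₂((1/5)/(3/10)) = -0.11699
  P(2)·log₂(P(2)/Q(2)) = (1/5)·log₂((1/5)/(1/6)) = 0.05261
  P(3)·log₂(P(3)/Q(3)) = (1/5)·log₂((1/5)/(2/15)) = 0.11699
  P(4)·log₂(P(4)/Q(4)) = (1/5)·log₂((1/5)/(1/3)) = -0.14739
  P(5)·log₂(P(5)/Q(5)) = (1/5)·log₂((1/5)/(1/15)) = 0.31699

D_KL(P||Q) = -0.11699 + 0.05261 + 0.11699 - 0.14739 + 0.31699 = 0.22221 ≈ 0.2222 bits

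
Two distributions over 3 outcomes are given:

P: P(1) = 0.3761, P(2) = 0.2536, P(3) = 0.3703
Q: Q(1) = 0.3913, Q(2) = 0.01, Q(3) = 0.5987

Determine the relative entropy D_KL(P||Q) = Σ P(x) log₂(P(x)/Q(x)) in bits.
0.9047 bits

D_KL(P||Q) = Σ P(x) log₂(P(x)/Q(x))

Computing term by term:
  P(1)·log₂(P(1)/Q(1)) = 0.3761·log₂(0.3761/0.3913) = -0.02150
  P(2)·log₂(P(2)/Q(2)) = 0.2536·log₂(0.2536/0.01) = 1.18291
  P(3)·log₂(P(3)/Q(3)) = 0.3703·log₂(0.3703/0.5987) = -0.25667

D_KL(P||Q) = -0.02150 + 1.18291 - 0.25667 = 0.90474 ≈ 0.9047 bits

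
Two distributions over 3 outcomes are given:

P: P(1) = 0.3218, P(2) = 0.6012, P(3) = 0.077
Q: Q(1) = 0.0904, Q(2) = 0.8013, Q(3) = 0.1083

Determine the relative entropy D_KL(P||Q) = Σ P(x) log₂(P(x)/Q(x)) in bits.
0.3024 bits

D_KL(P||Q) = Σ P(x) log₂(P(x)/Q(x))

Computing term by term:
  P(1)·log₂(P(1)/Q(1)) = 0.3218·log₂(0.3218/0.0904) = 0.58946
  P(2)·log₂(P(2)/Q(2)) = 0.6012·log₂(0.6012/0.8013) = -0.24920
  P(3)·log₂(P(3)/Q(3)) = 0.077·log₂(0.077/0.1083) = -0.03789

D_KL(P||Q) = 0.58946 - 0.24920 - 0.03789 = 0.30237 ≈ 0.3024 bits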